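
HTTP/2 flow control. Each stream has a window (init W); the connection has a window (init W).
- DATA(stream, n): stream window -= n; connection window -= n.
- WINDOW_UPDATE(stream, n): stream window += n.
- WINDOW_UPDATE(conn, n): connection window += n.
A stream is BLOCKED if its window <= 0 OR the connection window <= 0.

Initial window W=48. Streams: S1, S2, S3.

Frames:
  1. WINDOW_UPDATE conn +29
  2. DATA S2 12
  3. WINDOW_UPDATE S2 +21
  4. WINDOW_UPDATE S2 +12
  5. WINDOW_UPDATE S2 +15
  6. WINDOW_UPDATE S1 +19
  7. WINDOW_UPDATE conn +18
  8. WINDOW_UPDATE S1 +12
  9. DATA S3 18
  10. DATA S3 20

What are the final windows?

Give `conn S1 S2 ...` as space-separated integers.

Op 1: conn=77 S1=48 S2=48 S3=48 blocked=[]
Op 2: conn=65 S1=48 S2=36 S3=48 blocked=[]
Op 3: conn=65 S1=48 S2=57 S3=48 blocked=[]
Op 4: conn=65 S1=48 S2=69 S3=48 blocked=[]
Op 5: conn=65 S1=48 S2=84 S3=48 blocked=[]
Op 6: conn=65 S1=67 S2=84 S3=48 blocked=[]
Op 7: conn=83 S1=67 S2=84 S3=48 blocked=[]
Op 8: conn=83 S1=79 S2=84 S3=48 blocked=[]
Op 9: conn=65 S1=79 S2=84 S3=30 blocked=[]
Op 10: conn=45 S1=79 S2=84 S3=10 blocked=[]

Answer: 45 79 84 10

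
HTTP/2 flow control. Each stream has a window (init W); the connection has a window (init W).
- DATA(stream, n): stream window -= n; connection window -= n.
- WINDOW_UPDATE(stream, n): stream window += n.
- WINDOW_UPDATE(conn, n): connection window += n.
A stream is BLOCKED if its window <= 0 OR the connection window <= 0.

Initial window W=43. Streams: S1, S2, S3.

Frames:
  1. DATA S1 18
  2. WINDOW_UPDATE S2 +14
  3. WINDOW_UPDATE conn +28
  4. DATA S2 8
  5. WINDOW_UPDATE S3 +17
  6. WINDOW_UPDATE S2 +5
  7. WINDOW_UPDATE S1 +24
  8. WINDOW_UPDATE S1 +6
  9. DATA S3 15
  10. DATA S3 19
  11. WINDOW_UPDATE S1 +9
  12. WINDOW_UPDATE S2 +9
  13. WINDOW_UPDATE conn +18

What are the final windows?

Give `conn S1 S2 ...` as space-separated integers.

Answer: 29 64 63 26

Derivation:
Op 1: conn=25 S1=25 S2=43 S3=43 blocked=[]
Op 2: conn=25 S1=25 S2=57 S3=43 blocked=[]
Op 3: conn=53 S1=25 S2=57 S3=43 blocked=[]
Op 4: conn=45 S1=25 S2=49 S3=43 blocked=[]
Op 5: conn=45 S1=25 S2=49 S3=60 blocked=[]
Op 6: conn=45 S1=25 S2=54 S3=60 blocked=[]
Op 7: conn=45 S1=49 S2=54 S3=60 blocked=[]
Op 8: conn=45 S1=55 S2=54 S3=60 blocked=[]
Op 9: conn=30 S1=55 S2=54 S3=45 blocked=[]
Op 10: conn=11 S1=55 S2=54 S3=26 blocked=[]
Op 11: conn=11 S1=64 S2=54 S3=26 blocked=[]
Op 12: conn=11 S1=64 S2=63 S3=26 blocked=[]
Op 13: conn=29 S1=64 S2=63 S3=26 blocked=[]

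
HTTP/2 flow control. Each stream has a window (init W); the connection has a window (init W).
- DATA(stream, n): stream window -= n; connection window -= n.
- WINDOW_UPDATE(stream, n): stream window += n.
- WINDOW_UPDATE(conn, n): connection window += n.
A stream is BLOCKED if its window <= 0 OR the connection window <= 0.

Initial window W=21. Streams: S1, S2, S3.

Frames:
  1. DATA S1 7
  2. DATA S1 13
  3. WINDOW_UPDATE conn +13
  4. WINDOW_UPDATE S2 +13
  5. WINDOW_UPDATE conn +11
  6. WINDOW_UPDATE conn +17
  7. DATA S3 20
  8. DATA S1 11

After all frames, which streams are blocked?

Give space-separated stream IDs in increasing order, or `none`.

Answer: S1

Derivation:
Op 1: conn=14 S1=14 S2=21 S3=21 blocked=[]
Op 2: conn=1 S1=1 S2=21 S3=21 blocked=[]
Op 3: conn=14 S1=1 S2=21 S3=21 blocked=[]
Op 4: conn=14 S1=1 S2=34 S3=21 blocked=[]
Op 5: conn=25 S1=1 S2=34 S3=21 blocked=[]
Op 6: conn=42 S1=1 S2=34 S3=21 blocked=[]
Op 7: conn=22 S1=1 S2=34 S3=1 blocked=[]
Op 8: conn=11 S1=-10 S2=34 S3=1 blocked=[1]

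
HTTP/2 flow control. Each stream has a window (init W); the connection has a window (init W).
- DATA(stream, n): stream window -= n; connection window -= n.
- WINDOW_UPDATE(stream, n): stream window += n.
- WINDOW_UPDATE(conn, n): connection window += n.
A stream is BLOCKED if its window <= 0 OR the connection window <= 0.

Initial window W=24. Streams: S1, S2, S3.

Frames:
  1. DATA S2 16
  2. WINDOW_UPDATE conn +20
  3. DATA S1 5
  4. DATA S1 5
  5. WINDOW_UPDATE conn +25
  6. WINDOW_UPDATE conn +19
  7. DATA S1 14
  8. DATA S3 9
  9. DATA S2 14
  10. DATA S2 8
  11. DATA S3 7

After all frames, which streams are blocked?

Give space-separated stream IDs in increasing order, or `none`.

Op 1: conn=8 S1=24 S2=8 S3=24 blocked=[]
Op 2: conn=28 S1=24 S2=8 S3=24 blocked=[]
Op 3: conn=23 S1=19 S2=8 S3=24 blocked=[]
Op 4: conn=18 S1=14 S2=8 S3=24 blocked=[]
Op 5: conn=43 S1=14 S2=8 S3=24 blocked=[]
Op 6: conn=62 S1=14 S2=8 S3=24 blocked=[]
Op 7: conn=48 S1=0 S2=8 S3=24 blocked=[1]
Op 8: conn=39 S1=0 S2=8 S3=15 blocked=[1]
Op 9: conn=25 S1=0 S2=-6 S3=15 blocked=[1, 2]
Op 10: conn=17 S1=0 S2=-14 S3=15 blocked=[1, 2]
Op 11: conn=10 S1=0 S2=-14 S3=8 blocked=[1, 2]

Answer: S1 S2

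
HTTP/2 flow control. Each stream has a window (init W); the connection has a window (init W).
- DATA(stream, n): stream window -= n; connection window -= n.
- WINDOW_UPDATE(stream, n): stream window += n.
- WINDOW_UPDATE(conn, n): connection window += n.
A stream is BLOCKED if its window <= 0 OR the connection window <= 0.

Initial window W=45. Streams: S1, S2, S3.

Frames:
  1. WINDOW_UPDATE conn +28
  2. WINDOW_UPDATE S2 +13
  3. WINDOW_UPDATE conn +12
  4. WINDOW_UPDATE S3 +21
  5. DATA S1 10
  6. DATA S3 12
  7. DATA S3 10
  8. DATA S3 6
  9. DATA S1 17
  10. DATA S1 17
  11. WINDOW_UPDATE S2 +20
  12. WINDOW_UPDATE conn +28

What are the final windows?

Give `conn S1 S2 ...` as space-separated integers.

Op 1: conn=73 S1=45 S2=45 S3=45 blocked=[]
Op 2: conn=73 S1=45 S2=58 S3=45 blocked=[]
Op 3: conn=85 S1=45 S2=58 S3=45 blocked=[]
Op 4: conn=85 S1=45 S2=58 S3=66 blocked=[]
Op 5: conn=75 S1=35 S2=58 S3=66 blocked=[]
Op 6: conn=63 S1=35 S2=58 S3=54 blocked=[]
Op 7: conn=53 S1=35 S2=58 S3=44 blocked=[]
Op 8: conn=47 S1=35 S2=58 S3=38 blocked=[]
Op 9: conn=30 S1=18 S2=58 S3=38 blocked=[]
Op 10: conn=13 S1=1 S2=58 S3=38 blocked=[]
Op 11: conn=13 S1=1 S2=78 S3=38 blocked=[]
Op 12: conn=41 S1=1 S2=78 S3=38 blocked=[]

Answer: 41 1 78 38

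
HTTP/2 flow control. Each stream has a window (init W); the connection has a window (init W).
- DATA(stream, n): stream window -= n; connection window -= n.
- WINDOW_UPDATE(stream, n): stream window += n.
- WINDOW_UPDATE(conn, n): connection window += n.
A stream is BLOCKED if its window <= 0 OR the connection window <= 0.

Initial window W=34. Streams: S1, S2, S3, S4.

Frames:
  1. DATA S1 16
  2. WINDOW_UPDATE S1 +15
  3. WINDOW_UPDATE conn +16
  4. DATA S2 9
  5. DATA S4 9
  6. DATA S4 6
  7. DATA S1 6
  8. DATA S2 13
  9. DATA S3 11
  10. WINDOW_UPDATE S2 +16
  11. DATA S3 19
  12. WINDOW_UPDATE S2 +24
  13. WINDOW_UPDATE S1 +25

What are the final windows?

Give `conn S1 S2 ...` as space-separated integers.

Answer: -39 52 52 4 19

Derivation:
Op 1: conn=18 S1=18 S2=34 S3=34 S4=34 blocked=[]
Op 2: conn=18 S1=33 S2=34 S3=34 S4=34 blocked=[]
Op 3: conn=34 S1=33 S2=34 S3=34 S4=34 blocked=[]
Op 4: conn=25 S1=33 S2=25 S3=34 S4=34 blocked=[]
Op 5: conn=16 S1=33 S2=25 S3=34 S4=25 blocked=[]
Op 6: conn=10 S1=33 S2=25 S3=34 S4=19 blocked=[]
Op 7: conn=4 S1=27 S2=25 S3=34 S4=19 blocked=[]
Op 8: conn=-9 S1=27 S2=12 S3=34 S4=19 blocked=[1, 2, 3, 4]
Op 9: conn=-20 S1=27 S2=12 S3=23 S4=19 blocked=[1, 2, 3, 4]
Op 10: conn=-20 S1=27 S2=28 S3=23 S4=19 blocked=[1, 2, 3, 4]
Op 11: conn=-39 S1=27 S2=28 S3=4 S4=19 blocked=[1, 2, 3, 4]
Op 12: conn=-39 S1=27 S2=52 S3=4 S4=19 blocked=[1, 2, 3, 4]
Op 13: conn=-39 S1=52 S2=52 S3=4 S4=19 blocked=[1, 2, 3, 4]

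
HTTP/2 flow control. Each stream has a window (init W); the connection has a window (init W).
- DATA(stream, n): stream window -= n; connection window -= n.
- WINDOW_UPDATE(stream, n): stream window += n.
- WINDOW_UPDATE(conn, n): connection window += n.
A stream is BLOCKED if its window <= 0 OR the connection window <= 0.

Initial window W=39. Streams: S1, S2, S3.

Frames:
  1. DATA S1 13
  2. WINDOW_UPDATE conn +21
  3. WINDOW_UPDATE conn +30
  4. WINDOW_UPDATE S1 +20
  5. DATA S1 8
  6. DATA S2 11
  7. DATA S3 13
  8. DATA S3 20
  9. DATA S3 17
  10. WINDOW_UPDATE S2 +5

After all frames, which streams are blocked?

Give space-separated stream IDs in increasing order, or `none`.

Answer: S3

Derivation:
Op 1: conn=26 S1=26 S2=39 S3=39 blocked=[]
Op 2: conn=47 S1=26 S2=39 S3=39 blocked=[]
Op 3: conn=77 S1=26 S2=39 S3=39 blocked=[]
Op 4: conn=77 S1=46 S2=39 S3=39 blocked=[]
Op 5: conn=69 S1=38 S2=39 S3=39 blocked=[]
Op 6: conn=58 S1=38 S2=28 S3=39 blocked=[]
Op 7: conn=45 S1=38 S2=28 S3=26 blocked=[]
Op 8: conn=25 S1=38 S2=28 S3=6 blocked=[]
Op 9: conn=8 S1=38 S2=28 S3=-11 blocked=[3]
Op 10: conn=8 S1=38 S2=33 S3=-11 blocked=[3]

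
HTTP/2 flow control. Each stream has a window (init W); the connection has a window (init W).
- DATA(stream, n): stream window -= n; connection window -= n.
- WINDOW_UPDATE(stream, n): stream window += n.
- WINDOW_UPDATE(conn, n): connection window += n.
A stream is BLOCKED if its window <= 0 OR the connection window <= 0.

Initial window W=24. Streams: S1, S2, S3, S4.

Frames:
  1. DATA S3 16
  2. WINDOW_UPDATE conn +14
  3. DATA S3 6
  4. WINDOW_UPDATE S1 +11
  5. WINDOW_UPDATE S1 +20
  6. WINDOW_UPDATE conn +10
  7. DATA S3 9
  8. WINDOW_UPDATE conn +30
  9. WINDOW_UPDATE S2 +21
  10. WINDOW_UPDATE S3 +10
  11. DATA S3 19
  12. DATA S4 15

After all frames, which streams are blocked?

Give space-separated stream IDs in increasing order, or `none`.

Op 1: conn=8 S1=24 S2=24 S3=8 S4=24 blocked=[]
Op 2: conn=22 S1=24 S2=24 S3=8 S4=24 blocked=[]
Op 3: conn=16 S1=24 S2=24 S3=2 S4=24 blocked=[]
Op 4: conn=16 S1=35 S2=24 S3=2 S4=24 blocked=[]
Op 5: conn=16 S1=55 S2=24 S3=2 S4=24 blocked=[]
Op 6: conn=26 S1=55 S2=24 S3=2 S4=24 blocked=[]
Op 7: conn=17 S1=55 S2=24 S3=-7 S4=24 blocked=[3]
Op 8: conn=47 S1=55 S2=24 S3=-7 S4=24 blocked=[3]
Op 9: conn=47 S1=55 S2=45 S3=-7 S4=24 blocked=[3]
Op 10: conn=47 S1=55 S2=45 S3=3 S4=24 blocked=[]
Op 11: conn=28 S1=55 S2=45 S3=-16 S4=24 blocked=[3]
Op 12: conn=13 S1=55 S2=45 S3=-16 S4=9 blocked=[3]

Answer: S3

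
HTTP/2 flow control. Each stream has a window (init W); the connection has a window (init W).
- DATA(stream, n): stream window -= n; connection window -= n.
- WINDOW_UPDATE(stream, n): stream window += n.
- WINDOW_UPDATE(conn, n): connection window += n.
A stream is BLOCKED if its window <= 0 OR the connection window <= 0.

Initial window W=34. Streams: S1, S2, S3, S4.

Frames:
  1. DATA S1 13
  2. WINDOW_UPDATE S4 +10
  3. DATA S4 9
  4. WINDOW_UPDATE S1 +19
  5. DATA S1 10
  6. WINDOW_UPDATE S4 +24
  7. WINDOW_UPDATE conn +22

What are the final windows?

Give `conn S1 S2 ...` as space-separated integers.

Op 1: conn=21 S1=21 S2=34 S3=34 S4=34 blocked=[]
Op 2: conn=21 S1=21 S2=34 S3=34 S4=44 blocked=[]
Op 3: conn=12 S1=21 S2=34 S3=34 S4=35 blocked=[]
Op 4: conn=12 S1=40 S2=34 S3=34 S4=35 blocked=[]
Op 5: conn=2 S1=30 S2=34 S3=34 S4=35 blocked=[]
Op 6: conn=2 S1=30 S2=34 S3=34 S4=59 blocked=[]
Op 7: conn=24 S1=30 S2=34 S3=34 S4=59 blocked=[]

Answer: 24 30 34 34 59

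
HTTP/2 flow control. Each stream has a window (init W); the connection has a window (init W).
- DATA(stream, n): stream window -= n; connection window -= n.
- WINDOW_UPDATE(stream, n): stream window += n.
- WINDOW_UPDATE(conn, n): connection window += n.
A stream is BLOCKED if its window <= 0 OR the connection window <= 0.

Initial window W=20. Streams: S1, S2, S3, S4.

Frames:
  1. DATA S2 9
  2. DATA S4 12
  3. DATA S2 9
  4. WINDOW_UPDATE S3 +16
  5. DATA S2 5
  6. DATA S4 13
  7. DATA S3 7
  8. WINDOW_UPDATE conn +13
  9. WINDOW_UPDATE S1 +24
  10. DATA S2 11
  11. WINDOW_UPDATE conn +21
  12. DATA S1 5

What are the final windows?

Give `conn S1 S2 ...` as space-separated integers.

Op 1: conn=11 S1=20 S2=11 S3=20 S4=20 blocked=[]
Op 2: conn=-1 S1=20 S2=11 S3=20 S4=8 blocked=[1, 2, 3, 4]
Op 3: conn=-10 S1=20 S2=2 S3=20 S4=8 blocked=[1, 2, 3, 4]
Op 4: conn=-10 S1=20 S2=2 S3=36 S4=8 blocked=[1, 2, 3, 4]
Op 5: conn=-15 S1=20 S2=-3 S3=36 S4=8 blocked=[1, 2, 3, 4]
Op 6: conn=-28 S1=20 S2=-3 S3=36 S4=-5 blocked=[1, 2, 3, 4]
Op 7: conn=-35 S1=20 S2=-3 S3=29 S4=-5 blocked=[1, 2, 3, 4]
Op 8: conn=-22 S1=20 S2=-3 S3=29 S4=-5 blocked=[1, 2, 3, 4]
Op 9: conn=-22 S1=44 S2=-3 S3=29 S4=-5 blocked=[1, 2, 3, 4]
Op 10: conn=-33 S1=44 S2=-14 S3=29 S4=-5 blocked=[1, 2, 3, 4]
Op 11: conn=-12 S1=44 S2=-14 S3=29 S4=-5 blocked=[1, 2, 3, 4]
Op 12: conn=-17 S1=39 S2=-14 S3=29 S4=-5 blocked=[1, 2, 3, 4]

Answer: -17 39 -14 29 -5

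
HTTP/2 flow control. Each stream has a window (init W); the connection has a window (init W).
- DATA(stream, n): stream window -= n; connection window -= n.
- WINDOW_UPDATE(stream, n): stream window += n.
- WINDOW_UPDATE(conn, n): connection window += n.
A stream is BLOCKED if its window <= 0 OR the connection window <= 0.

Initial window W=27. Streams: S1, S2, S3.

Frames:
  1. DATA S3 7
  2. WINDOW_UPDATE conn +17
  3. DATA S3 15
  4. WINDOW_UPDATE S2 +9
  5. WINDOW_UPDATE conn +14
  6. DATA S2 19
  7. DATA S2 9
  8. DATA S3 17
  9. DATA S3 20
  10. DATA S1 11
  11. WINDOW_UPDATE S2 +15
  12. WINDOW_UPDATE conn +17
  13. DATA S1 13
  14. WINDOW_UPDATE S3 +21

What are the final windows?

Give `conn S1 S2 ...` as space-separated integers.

Answer: -36 3 23 -11

Derivation:
Op 1: conn=20 S1=27 S2=27 S3=20 blocked=[]
Op 2: conn=37 S1=27 S2=27 S3=20 blocked=[]
Op 3: conn=22 S1=27 S2=27 S3=5 blocked=[]
Op 4: conn=22 S1=27 S2=36 S3=5 blocked=[]
Op 5: conn=36 S1=27 S2=36 S3=5 blocked=[]
Op 6: conn=17 S1=27 S2=17 S3=5 blocked=[]
Op 7: conn=8 S1=27 S2=8 S3=5 blocked=[]
Op 8: conn=-9 S1=27 S2=8 S3=-12 blocked=[1, 2, 3]
Op 9: conn=-29 S1=27 S2=8 S3=-32 blocked=[1, 2, 3]
Op 10: conn=-40 S1=16 S2=8 S3=-32 blocked=[1, 2, 3]
Op 11: conn=-40 S1=16 S2=23 S3=-32 blocked=[1, 2, 3]
Op 12: conn=-23 S1=16 S2=23 S3=-32 blocked=[1, 2, 3]
Op 13: conn=-36 S1=3 S2=23 S3=-32 blocked=[1, 2, 3]
Op 14: conn=-36 S1=3 S2=23 S3=-11 blocked=[1, 2, 3]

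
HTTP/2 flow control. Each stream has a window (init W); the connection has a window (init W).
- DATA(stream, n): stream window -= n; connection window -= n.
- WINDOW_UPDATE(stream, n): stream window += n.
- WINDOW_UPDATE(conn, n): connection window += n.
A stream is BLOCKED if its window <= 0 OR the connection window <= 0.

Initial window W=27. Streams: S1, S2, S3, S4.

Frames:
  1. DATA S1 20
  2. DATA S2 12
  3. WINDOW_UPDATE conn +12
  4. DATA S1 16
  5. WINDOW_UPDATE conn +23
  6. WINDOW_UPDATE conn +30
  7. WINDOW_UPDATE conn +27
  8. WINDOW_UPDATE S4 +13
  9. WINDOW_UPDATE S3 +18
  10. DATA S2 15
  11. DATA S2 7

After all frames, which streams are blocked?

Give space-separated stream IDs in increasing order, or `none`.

Answer: S1 S2

Derivation:
Op 1: conn=7 S1=7 S2=27 S3=27 S4=27 blocked=[]
Op 2: conn=-5 S1=7 S2=15 S3=27 S4=27 blocked=[1, 2, 3, 4]
Op 3: conn=7 S1=7 S2=15 S3=27 S4=27 blocked=[]
Op 4: conn=-9 S1=-9 S2=15 S3=27 S4=27 blocked=[1, 2, 3, 4]
Op 5: conn=14 S1=-9 S2=15 S3=27 S4=27 blocked=[1]
Op 6: conn=44 S1=-9 S2=15 S3=27 S4=27 blocked=[1]
Op 7: conn=71 S1=-9 S2=15 S3=27 S4=27 blocked=[1]
Op 8: conn=71 S1=-9 S2=15 S3=27 S4=40 blocked=[1]
Op 9: conn=71 S1=-9 S2=15 S3=45 S4=40 blocked=[1]
Op 10: conn=56 S1=-9 S2=0 S3=45 S4=40 blocked=[1, 2]
Op 11: conn=49 S1=-9 S2=-7 S3=45 S4=40 blocked=[1, 2]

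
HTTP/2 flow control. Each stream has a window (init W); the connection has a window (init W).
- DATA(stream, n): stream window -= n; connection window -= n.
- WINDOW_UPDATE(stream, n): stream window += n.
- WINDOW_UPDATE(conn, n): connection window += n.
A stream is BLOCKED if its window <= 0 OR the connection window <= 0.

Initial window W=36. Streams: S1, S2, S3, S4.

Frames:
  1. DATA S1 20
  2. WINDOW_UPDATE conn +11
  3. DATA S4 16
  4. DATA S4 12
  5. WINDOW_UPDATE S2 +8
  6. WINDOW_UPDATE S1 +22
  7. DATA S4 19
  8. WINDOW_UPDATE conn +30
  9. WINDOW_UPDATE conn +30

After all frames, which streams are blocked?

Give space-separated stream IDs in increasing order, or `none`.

Answer: S4

Derivation:
Op 1: conn=16 S1=16 S2=36 S3=36 S4=36 blocked=[]
Op 2: conn=27 S1=16 S2=36 S3=36 S4=36 blocked=[]
Op 3: conn=11 S1=16 S2=36 S3=36 S4=20 blocked=[]
Op 4: conn=-1 S1=16 S2=36 S3=36 S4=8 blocked=[1, 2, 3, 4]
Op 5: conn=-1 S1=16 S2=44 S3=36 S4=8 blocked=[1, 2, 3, 4]
Op 6: conn=-1 S1=38 S2=44 S3=36 S4=8 blocked=[1, 2, 3, 4]
Op 7: conn=-20 S1=38 S2=44 S3=36 S4=-11 blocked=[1, 2, 3, 4]
Op 8: conn=10 S1=38 S2=44 S3=36 S4=-11 blocked=[4]
Op 9: conn=40 S1=38 S2=44 S3=36 S4=-11 blocked=[4]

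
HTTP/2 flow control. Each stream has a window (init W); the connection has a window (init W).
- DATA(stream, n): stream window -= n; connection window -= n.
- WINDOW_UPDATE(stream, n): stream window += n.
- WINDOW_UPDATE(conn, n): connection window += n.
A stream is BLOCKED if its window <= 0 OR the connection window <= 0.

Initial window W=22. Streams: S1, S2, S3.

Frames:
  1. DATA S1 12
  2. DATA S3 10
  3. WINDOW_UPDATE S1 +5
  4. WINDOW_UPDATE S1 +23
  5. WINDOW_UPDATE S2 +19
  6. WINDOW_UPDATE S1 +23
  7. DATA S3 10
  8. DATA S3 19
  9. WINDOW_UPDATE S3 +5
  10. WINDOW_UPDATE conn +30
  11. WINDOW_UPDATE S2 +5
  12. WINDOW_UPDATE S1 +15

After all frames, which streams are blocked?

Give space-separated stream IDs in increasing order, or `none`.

Op 1: conn=10 S1=10 S2=22 S3=22 blocked=[]
Op 2: conn=0 S1=10 S2=22 S3=12 blocked=[1, 2, 3]
Op 3: conn=0 S1=15 S2=22 S3=12 blocked=[1, 2, 3]
Op 4: conn=0 S1=38 S2=22 S3=12 blocked=[1, 2, 3]
Op 5: conn=0 S1=38 S2=41 S3=12 blocked=[1, 2, 3]
Op 6: conn=0 S1=61 S2=41 S3=12 blocked=[1, 2, 3]
Op 7: conn=-10 S1=61 S2=41 S3=2 blocked=[1, 2, 3]
Op 8: conn=-29 S1=61 S2=41 S3=-17 blocked=[1, 2, 3]
Op 9: conn=-29 S1=61 S2=41 S3=-12 blocked=[1, 2, 3]
Op 10: conn=1 S1=61 S2=41 S3=-12 blocked=[3]
Op 11: conn=1 S1=61 S2=46 S3=-12 blocked=[3]
Op 12: conn=1 S1=76 S2=46 S3=-12 blocked=[3]

Answer: S3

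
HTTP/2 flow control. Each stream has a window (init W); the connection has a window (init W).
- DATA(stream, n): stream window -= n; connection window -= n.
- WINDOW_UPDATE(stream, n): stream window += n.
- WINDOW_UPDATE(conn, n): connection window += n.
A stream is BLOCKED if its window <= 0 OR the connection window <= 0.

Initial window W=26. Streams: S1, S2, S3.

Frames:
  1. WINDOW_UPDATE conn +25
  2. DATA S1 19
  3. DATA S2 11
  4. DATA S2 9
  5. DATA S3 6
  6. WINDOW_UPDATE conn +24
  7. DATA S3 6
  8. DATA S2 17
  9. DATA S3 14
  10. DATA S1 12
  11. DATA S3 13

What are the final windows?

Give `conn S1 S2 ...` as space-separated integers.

Answer: -32 -5 -11 -13

Derivation:
Op 1: conn=51 S1=26 S2=26 S3=26 blocked=[]
Op 2: conn=32 S1=7 S2=26 S3=26 blocked=[]
Op 3: conn=21 S1=7 S2=15 S3=26 blocked=[]
Op 4: conn=12 S1=7 S2=6 S3=26 blocked=[]
Op 5: conn=6 S1=7 S2=6 S3=20 blocked=[]
Op 6: conn=30 S1=7 S2=6 S3=20 blocked=[]
Op 7: conn=24 S1=7 S2=6 S3=14 blocked=[]
Op 8: conn=7 S1=7 S2=-11 S3=14 blocked=[2]
Op 9: conn=-7 S1=7 S2=-11 S3=0 blocked=[1, 2, 3]
Op 10: conn=-19 S1=-5 S2=-11 S3=0 blocked=[1, 2, 3]
Op 11: conn=-32 S1=-5 S2=-11 S3=-13 blocked=[1, 2, 3]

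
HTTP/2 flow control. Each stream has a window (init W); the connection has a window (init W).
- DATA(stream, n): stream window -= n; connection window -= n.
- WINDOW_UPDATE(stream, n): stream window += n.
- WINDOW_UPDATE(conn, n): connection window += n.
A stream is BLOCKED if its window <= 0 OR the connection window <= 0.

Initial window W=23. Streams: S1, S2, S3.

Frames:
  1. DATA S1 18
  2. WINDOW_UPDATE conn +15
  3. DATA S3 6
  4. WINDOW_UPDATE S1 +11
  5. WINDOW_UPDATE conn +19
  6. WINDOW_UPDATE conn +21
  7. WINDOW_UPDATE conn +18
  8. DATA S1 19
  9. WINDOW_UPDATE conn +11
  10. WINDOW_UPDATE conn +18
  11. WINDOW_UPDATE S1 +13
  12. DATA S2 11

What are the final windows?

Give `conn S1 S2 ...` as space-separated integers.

Answer: 71 10 12 17

Derivation:
Op 1: conn=5 S1=5 S2=23 S3=23 blocked=[]
Op 2: conn=20 S1=5 S2=23 S3=23 blocked=[]
Op 3: conn=14 S1=5 S2=23 S3=17 blocked=[]
Op 4: conn=14 S1=16 S2=23 S3=17 blocked=[]
Op 5: conn=33 S1=16 S2=23 S3=17 blocked=[]
Op 6: conn=54 S1=16 S2=23 S3=17 blocked=[]
Op 7: conn=72 S1=16 S2=23 S3=17 blocked=[]
Op 8: conn=53 S1=-3 S2=23 S3=17 blocked=[1]
Op 9: conn=64 S1=-3 S2=23 S3=17 blocked=[1]
Op 10: conn=82 S1=-3 S2=23 S3=17 blocked=[1]
Op 11: conn=82 S1=10 S2=23 S3=17 blocked=[]
Op 12: conn=71 S1=10 S2=12 S3=17 blocked=[]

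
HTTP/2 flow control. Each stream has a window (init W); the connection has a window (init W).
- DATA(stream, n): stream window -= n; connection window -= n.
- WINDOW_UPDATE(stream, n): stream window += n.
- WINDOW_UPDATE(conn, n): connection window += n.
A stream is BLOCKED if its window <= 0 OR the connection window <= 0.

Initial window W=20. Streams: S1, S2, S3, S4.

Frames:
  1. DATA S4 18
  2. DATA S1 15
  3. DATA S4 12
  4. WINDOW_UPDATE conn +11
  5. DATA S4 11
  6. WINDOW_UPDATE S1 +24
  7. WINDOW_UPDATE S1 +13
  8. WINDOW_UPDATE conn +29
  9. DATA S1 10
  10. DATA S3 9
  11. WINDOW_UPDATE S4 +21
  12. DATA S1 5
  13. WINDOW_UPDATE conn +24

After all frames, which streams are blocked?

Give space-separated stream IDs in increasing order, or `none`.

Answer: S4

Derivation:
Op 1: conn=2 S1=20 S2=20 S3=20 S4=2 blocked=[]
Op 2: conn=-13 S1=5 S2=20 S3=20 S4=2 blocked=[1, 2, 3, 4]
Op 3: conn=-25 S1=5 S2=20 S3=20 S4=-10 blocked=[1, 2, 3, 4]
Op 4: conn=-14 S1=5 S2=20 S3=20 S4=-10 blocked=[1, 2, 3, 4]
Op 5: conn=-25 S1=5 S2=20 S3=20 S4=-21 blocked=[1, 2, 3, 4]
Op 6: conn=-25 S1=29 S2=20 S3=20 S4=-21 blocked=[1, 2, 3, 4]
Op 7: conn=-25 S1=42 S2=20 S3=20 S4=-21 blocked=[1, 2, 3, 4]
Op 8: conn=4 S1=42 S2=20 S3=20 S4=-21 blocked=[4]
Op 9: conn=-6 S1=32 S2=20 S3=20 S4=-21 blocked=[1, 2, 3, 4]
Op 10: conn=-15 S1=32 S2=20 S3=11 S4=-21 blocked=[1, 2, 3, 4]
Op 11: conn=-15 S1=32 S2=20 S3=11 S4=0 blocked=[1, 2, 3, 4]
Op 12: conn=-20 S1=27 S2=20 S3=11 S4=0 blocked=[1, 2, 3, 4]
Op 13: conn=4 S1=27 S2=20 S3=11 S4=0 blocked=[4]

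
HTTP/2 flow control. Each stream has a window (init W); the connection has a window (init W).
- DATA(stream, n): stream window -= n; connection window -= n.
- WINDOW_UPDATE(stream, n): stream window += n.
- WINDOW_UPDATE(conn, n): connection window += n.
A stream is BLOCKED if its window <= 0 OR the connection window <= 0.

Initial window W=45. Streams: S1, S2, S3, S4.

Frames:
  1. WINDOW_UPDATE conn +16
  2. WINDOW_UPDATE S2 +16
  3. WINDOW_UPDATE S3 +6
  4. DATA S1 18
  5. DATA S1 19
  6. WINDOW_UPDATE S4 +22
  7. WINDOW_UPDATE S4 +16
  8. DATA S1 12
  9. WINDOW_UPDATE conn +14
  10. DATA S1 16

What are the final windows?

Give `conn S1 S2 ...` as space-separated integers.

Answer: 10 -20 61 51 83

Derivation:
Op 1: conn=61 S1=45 S2=45 S3=45 S4=45 blocked=[]
Op 2: conn=61 S1=45 S2=61 S3=45 S4=45 blocked=[]
Op 3: conn=61 S1=45 S2=61 S3=51 S4=45 blocked=[]
Op 4: conn=43 S1=27 S2=61 S3=51 S4=45 blocked=[]
Op 5: conn=24 S1=8 S2=61 S3=51 S4=45 blocked=[]
Op 6: conn=24 S1=8 S2=61 S3=51 S4=67 blocked=[]
Op 7: conn=24 S1=8 S2=61 S3=51 S4=83 blocked=[]
Op 8: conn=12 S1=-4 S2=61 S3=51 S4=83 blocked=[1]
Op 9: conn=26 S1=-4 S2=61 S3=51 S4=83 blocked=[1]
Op 10: conn=10 S1=-20 S2=61 S3=51 S4=83 blocked=[1]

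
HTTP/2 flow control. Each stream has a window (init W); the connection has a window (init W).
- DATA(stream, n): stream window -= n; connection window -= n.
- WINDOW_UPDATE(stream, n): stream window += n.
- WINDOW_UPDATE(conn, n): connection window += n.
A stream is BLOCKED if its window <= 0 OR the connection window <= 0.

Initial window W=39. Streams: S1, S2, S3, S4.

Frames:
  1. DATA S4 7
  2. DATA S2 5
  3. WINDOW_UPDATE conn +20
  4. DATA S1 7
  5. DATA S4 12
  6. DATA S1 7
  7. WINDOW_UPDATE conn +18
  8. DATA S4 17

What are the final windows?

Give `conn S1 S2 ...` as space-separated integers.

Answer: 22 25 34 39 3

Derivation:
Op 1: conn=32 S1=39 S2=39 S3=39 S4=32 blocked=[]
Op 2: conn=27 S1=39 S2=34 S3=39 S4=32 blocked=[]
Op 3: conn=47 S1=39 S2=34 S3=39 S4=32 blocked=[]
Op 4: conn=40 S1=32 S2=34 S3=39 S4=32 blocked=[]
Op 5: conn=28 S1=32 S2=34 S3=39 S4=20 blocked=[]
Op 6: conn=21 S1=25 S2=34 S3=39 S4=20 blocked=[]
Op 7: conn=39 S1=25 S2=34 S3=39 S4=20 blocked=[]
Op 8: conn=22 S1=25 S2=34 S3=39 S4=3 blocked=[]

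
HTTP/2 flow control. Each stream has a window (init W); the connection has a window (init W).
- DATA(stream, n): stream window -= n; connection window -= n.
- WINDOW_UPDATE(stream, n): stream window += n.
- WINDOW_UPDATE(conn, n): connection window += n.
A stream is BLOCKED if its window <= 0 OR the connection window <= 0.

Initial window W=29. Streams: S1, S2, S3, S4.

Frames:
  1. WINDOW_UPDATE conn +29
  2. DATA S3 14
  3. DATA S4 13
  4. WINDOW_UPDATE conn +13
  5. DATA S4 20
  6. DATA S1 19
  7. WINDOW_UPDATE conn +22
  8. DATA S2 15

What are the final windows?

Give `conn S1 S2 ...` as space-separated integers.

Answer: 12 10 14 15 -4

Derivation:
Op 1: conn=58 S1=29 S2=29 S3=29 S4=29 blocked=[]
Op 2: conn=44 S1=29 S2=29 S3=15 S4=29 blocked=[]
Op 3: conn=31 S1=29 S2=29 S3=15 S4=16 blocked=[]
Op 4: conn=44 S1=29 S2=29 S3=15 S4=16 blocked=[]
Op 5: conn=24 S1=29 S2=29 S3=15 S4=-4 blocked=[4]
Op 6: conn=5 S1=10 S2=29 S3=15 S4=-4 blocked=[4]
Op 7: conn=27 S1=10 S2=29 S3=15 S4=-4 blocked=[4]
Op 8: conn=12 S1=10 S2=14 S3=15 S4=-4 blocked=[4]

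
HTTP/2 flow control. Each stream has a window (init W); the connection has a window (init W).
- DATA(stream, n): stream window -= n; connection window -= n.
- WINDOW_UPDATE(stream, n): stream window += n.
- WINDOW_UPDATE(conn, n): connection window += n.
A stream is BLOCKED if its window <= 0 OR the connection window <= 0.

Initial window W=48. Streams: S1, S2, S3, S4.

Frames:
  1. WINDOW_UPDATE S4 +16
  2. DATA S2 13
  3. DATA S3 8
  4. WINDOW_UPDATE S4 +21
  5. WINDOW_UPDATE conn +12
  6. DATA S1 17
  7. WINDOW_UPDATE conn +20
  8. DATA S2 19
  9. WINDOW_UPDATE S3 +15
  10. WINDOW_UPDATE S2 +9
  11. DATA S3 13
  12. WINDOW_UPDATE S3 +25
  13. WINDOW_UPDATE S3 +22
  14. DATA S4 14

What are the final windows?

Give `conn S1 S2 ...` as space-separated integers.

Op 1: conn=48 S1=48 S2=48 S3=48 S4=64 blocked=[]
Op 2: conn=35 S1=48 S2=35 S3=48 S4=64 blocked=[]
Op 3: conn=27 S1=48 S2=35 S3=40 S4=64 blocked=[]
Op 4: conn=27 S1=48 S2=35 S3=40 S4=85 blocked=[]
Op 5: conn=39 S1=48 S2=35 S3=40 S4=85 blocked=[]
Op 6: conn=22 S1=31 S2=35 S3=40 S4=85 blocked=[]
Op 7: conn=42 S1=31 S2=35 S3=40 S4=85 blocked=[]
Op 8: conn=23 S1=31 S2=16 S3=40 S4=85 blocked=[]
Op 9: conn=23 S1=31 S2=16 S3=55 S4=85 blocked=[]
Op 10: conn=23 S1=31 S2=25 S3=55 S4=85 blocked=[]
Op 11: conn=10 S1=31 S2=25 S3=42 S4=85 blocked=[]
Op 12: conn=10 S1=31 S2=25 S3=67 S4=85 blocked=[]
Op 13: conn=10 S1=31 S2=25 S3=89 S4=85 blocked=[]
Op 14: conn=-4 S1=31 S2=25 S3=89 S4=71 blocked=[1, 2, 3, 4]

Answer: -4 31 25 89 71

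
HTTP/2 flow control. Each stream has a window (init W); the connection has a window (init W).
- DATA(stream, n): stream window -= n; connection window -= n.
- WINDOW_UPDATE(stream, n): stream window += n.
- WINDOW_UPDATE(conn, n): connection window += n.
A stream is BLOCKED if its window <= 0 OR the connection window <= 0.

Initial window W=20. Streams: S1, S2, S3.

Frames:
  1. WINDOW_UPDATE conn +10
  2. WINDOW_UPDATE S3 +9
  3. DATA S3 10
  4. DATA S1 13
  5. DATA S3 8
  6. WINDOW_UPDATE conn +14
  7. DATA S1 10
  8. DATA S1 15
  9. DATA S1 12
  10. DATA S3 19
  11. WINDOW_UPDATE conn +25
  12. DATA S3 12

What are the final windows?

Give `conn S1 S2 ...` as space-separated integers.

Answer: -30 -30 20 -20

Derivation:
Op 1: conn=30 S1=20 S2=20 S3=20 blocked=[]
Op 2: conn=30 S1=20 S2=20 S3=29 blocked=[]
Op 3: conn=20 S1=20 S2=20 S3=19 blocked=[]
Op 4: conn=7 S1=7 S2=20 S3=19 blocked=[]
Op 5: conn=-1 S1=7 S2=20 S3=11 blocked=[1, 2, 3]
Op 6: conn=13 S1=7 S2=20 S3=11 blocked=[]
Op 7: conn=3 S1=-3 S2=20 S3=11 blocked=[1]
Op 8: conn=-12 S1=-18 S2=20 S3=11 blocked=[1, 2, 3]
Op 9: conn=-24 S1=-30 S2=20 S3=11 blocked=[1, 2, 3]
Op 10: conn=-43 S1=-30 S2=20 S3=-8 blocked=[1, 2, 3]
Op 11: conn=-18 S1=-30 S2=20 S3=-8 blocked=[1, 2, 3]
Op 12: conn=-30 S1=-30 S2=20 S3=-20 blocked=[1, 2, 3]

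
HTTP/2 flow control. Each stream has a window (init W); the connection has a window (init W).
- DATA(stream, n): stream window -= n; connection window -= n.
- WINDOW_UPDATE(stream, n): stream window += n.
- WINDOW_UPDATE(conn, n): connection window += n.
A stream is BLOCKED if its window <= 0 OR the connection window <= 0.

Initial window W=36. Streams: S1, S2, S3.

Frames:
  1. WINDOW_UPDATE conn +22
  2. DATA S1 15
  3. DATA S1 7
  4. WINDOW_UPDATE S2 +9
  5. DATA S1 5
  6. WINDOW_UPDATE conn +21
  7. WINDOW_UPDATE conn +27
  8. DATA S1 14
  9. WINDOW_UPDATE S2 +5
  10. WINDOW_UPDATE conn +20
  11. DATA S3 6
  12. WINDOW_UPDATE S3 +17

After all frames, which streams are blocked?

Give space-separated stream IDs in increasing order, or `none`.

Op 1: conn=58 S1=36 S2=36 S3=36 blocked=[]
Op 2: conn=43 S1=21 S2=36 S3=36 blocked=[]
Op 3: conn=36 S1=14 S2=36 S3=36 blocked=[]
Op 4: conn=36 S1=14 S2=45 S3=36 blocked=[]
Op 5: conn=31 S1=9 S2=45 S3=36 blocked=[]
Op 6: conn=52 S1=9 S2=45 S3=36 blocked=[]
Op 7: conn=79 S1=9 S2=45 S3=36 blocked=[]
Op 8: conn=65 S1=-5 S2=45 S3=36 blocked=[1]
Op 9: conn=65 S1=-5 S2=50 S3=36 blocked=[1]
Op 10: conn=85 S1=-5 S2=50 S3=36 blocked=[1]
Op 11: conn=79 S1=-5 S2=50 S3=30 blocked=[1]
Op 12: conn=79 S1=-5 S2=50 S3=47 blocked=[1]

Answer: S1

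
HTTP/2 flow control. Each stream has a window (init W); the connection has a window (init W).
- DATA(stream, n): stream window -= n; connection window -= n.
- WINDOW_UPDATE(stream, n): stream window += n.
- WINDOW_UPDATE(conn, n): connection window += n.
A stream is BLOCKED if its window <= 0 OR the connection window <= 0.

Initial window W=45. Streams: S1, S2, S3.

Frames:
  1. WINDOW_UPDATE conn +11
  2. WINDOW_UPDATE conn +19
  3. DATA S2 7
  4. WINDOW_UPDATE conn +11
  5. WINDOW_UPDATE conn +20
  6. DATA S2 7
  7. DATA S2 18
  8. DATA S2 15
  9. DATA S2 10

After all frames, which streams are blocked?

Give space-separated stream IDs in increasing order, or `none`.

Answer: S2

Derivation:
Op 1: conn=56 S1=45 S2=45 S3=45 blocked=[]
Op 2: conn=75 S1=45 S2=45 S3=45 blocked=[]
Op 3: conn=68 S1=45 S2=38 S3=45 blocked=[]
Op 4: conn=79 S1=45 S2=38 S3=45 blocked=[]
Op 5: conn=99 S1=45 S2=38 S3=45 blocked=[]
Op 6: conn=92 S1=45 S2=31 S3=45 blocked=[]
Op 7: conn=74 S1=45 S2=13 S3=45 blocked=[]
Op 8: conn=59 S1=45 S2=-2 S3=45 blocked=[2]
Op 9: conn=49 S1=45 S2=-12 S3=45 blocked=[2]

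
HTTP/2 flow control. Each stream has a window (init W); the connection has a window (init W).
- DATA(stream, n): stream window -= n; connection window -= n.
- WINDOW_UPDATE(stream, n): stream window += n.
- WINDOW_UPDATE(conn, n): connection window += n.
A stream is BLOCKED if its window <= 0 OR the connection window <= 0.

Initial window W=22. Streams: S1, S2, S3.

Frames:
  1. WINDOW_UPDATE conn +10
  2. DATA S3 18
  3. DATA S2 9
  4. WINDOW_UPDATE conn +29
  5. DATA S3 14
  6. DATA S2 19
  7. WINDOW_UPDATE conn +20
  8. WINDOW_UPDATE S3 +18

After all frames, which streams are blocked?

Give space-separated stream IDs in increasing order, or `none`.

Answer: S2

Derivation:
Op 1: conn=32 S1=22 S2=22 S3=22 blocked=[]
Op 2: conn=14 S1=22 S2=22 S3=4 blocked=[]
Op 3: conn=5 S1=22 S2=13 S3=4 blocked=[]
Op 4: conn=34 S1=22 S2=13 S3=4 blocked=[]
Op 5: conn=20 S1=22 S2=13 S3=-10 blocked=[3]
Op 6: conn=1 S1=22 S2=-6 S3=-10 blocked=[2, 3]
Op 7: conn=21 S1=22 S2=-6 S3=-10 blocked=[2, 3]
Op 8: conn=21 S1=22 S2=-6 S3=8 blocked=[2]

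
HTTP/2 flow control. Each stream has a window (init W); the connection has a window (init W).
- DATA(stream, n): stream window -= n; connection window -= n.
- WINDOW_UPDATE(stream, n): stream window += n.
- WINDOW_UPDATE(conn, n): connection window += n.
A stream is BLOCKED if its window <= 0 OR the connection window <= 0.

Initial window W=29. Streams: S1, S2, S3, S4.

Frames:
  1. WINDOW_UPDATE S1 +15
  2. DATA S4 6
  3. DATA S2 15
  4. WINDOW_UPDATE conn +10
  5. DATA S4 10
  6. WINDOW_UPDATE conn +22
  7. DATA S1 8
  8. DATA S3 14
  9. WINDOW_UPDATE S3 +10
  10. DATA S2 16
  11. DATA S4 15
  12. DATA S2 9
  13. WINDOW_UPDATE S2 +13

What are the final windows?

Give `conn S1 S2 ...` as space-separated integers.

Answer: -32 36 2 25 -2

Derivation:
Op 1: conn=29 S1=44 S2=29 S3=29 S4=29 blocked=[]
Op 2: conn=23 S1=44 S2=29 S3=29 S4=23 blocked=[]
Op 3: conn=8 S1=44 S2=14 S3=29 S4=23 blocked=[]
Op 4: conn=18 S1=44 S2=14 S3=29 S4=23 blocked=[]
Op 5: conn=8 S1=44 S2=14 S3=29 S4=13 blocked=[]
Op 6: conn=30 S1=44 S2=14 S3=29 S4=13 blocked=[]
Op 7: conn=22 S1=36 S2=14 S3=29 S4=13 blocked=[]
Op 8: conn=8 S1=36 S2=14 S3=15 S4=13 blocked=[]
Op 9: conn=8 S1=36 S2=14 S3=25 S4=13 blocked=[]
Op 10: conn=-8 S1=36 S2=-2 S3=25 S4=13 blocked=[1, 2, 3, 4]
Op 11: conn=-23 S1=36 S2=-2 S3=25 S4=-2 blocked=[1, 2, 3, 4]
Op 12: conn=-32 S1=36 S2=-11 S3=25 S4=-2 blocked=[1, 2, 3, 4]
Op 13: conn=-32 S1=36 S2=2 S3=25 S4=-2 blocked=[1, 2, 3, 4]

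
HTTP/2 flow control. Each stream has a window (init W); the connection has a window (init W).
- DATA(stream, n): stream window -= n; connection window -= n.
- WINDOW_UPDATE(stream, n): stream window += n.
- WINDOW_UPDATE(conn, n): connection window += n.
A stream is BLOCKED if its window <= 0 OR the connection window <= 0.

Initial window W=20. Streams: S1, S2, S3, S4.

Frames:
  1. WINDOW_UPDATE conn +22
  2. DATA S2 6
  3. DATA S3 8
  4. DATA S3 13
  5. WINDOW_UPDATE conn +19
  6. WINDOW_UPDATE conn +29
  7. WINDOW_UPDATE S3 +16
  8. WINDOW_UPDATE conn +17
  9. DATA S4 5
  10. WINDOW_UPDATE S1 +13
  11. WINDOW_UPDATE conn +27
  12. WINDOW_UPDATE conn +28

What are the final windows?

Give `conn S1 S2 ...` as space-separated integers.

Answer: 130 33 14 15 15

Derivation:
Op 1: conn=42 S1=20 S2=20 S3=20 S4=20 blocked=[]
Op 2: conn=36 S1=20 S2=14 S3=20 S4=20 blocked=[]
Op 3: conn=28 S1=20 S2=14 S3=12 S4=20 blocked=[]
Op 4: conn=15 S1=20 S2=14 S3=-1 S4=20 blocked=[3]
Op 5: conn=34 S1=20 S2=14 S3=-1 S4=20 blocked=[3]
Op 6: conn=63 S1=20 S2=14 S3=-1 S4=20 blocked=[3]
Op 7: conn=63 S1=20 S2=14 S3=15 S4=20 blocked=[]
Op 8: conn=80 S1=20 S2=14 S3=15 S4=20 blocked=[]
Op 9: conn=75 S1=20 S2=14 S3=15 S4=15 blocked=[]
Op 10: conn=75 S1=33 S2=14 S3=15 S4=15 blocked=[]
Op 11: conn=102 S1=33 S2=14 S3=15 S4=15 blocked=[]
Op 12: conn=130 S1=33 S2=14 S3=15 S4=15 blocked=[]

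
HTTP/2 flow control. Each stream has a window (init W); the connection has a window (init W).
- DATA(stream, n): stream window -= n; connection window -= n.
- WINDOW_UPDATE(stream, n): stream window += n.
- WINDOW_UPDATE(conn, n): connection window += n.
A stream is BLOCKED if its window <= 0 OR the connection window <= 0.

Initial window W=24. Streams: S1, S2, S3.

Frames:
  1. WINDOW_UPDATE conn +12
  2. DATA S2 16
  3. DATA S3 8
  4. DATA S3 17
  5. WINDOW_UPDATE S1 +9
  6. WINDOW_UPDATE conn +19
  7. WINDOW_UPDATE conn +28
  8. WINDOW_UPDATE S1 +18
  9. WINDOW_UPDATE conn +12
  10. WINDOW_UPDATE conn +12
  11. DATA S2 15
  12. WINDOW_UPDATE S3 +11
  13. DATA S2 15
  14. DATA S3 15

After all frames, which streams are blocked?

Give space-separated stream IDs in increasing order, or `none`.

Answer: S2 S3

Derivation:
Op 1: conn=36 S1=24 S2=24 S3=24 blocked=[]
Op 2: conn=20 S1=24 S2=8 S3=24 blocked=[]
Op 3: conn=12 S1=24 S2=8 S3=16 blocked=[]
Op 4: conn=-5 S1=24 S2=8 S3=-1 blocked=[1, 2, 3]
Op 5: conn=-5 S1=33 S2=8 S3=-1 blocked=[1, 2, 3]
Op 6: conn=14 S1=33 S2=8 S3=-1 blocked=[3]
Op 7: conn=42 S1=33 S2=8 S3=-1 blocked=[3]
Op 8: conn=42 S1=51 S2=8 S3=-1 blocked=[3]
Op 9: conn=54 S1=51 S2=8 S3=-1 blocked=[3]
Op 10: conn=66 S1=51 S2=8 S3=-1 blocked=[3]
Op 11: conn=51 S1=51 S2=-7 S3=-1 blocked=[2, 3]
Op 12: conn=51 S1=51 S2=-7 S3=10 blocked=[2]
Op 13: conn=36 S1=51 S2=-22 S3=10 blocked=[2]
Op 14: conn=21 S1=51 S2=-22 S3=-5 blocked=[2, 3]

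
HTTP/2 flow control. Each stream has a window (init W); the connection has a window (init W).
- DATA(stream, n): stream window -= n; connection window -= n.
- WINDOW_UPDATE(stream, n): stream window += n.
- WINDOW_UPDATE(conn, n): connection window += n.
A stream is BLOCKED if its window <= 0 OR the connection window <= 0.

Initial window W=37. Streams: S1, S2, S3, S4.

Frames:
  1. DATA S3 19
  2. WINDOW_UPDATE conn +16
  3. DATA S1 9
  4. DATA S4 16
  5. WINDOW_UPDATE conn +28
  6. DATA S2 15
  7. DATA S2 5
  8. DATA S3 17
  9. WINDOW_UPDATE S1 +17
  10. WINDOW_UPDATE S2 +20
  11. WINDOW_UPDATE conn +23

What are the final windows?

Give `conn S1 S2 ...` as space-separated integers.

Op 1: conn=18 S1=37 S2=37 S3=18 S4=37 blocked=[]
Op 2: conn=34 S1=37 S2=37 S3=18 S4=37 blocked=[]
Op 3: conn=25 S1=28 S2=37 S3=18 S4=37 blocked=[]
Op 4: conn=9 S1=28 S2=37 S3=18 S4=21 blocked=[]
Op 5: conn=37 S1=28 S2=37 S3=18 S4=21 blocked=[]
Op 6: conn=22 S1=28 S2=22 S3=18 S4=21 blocked=[]
Op 7: conn=17 S1=28 S2=17 S3=18 S4=21 blocked=[]
Op 8: conn=0 S1=28 S2=17 S3=1 S4=21 blocked=[1, 2, 3, 4]
Op 9: conn=0 S1=45 S2=17 S3=1 S4=21 blocked=[1, 2, 3, 4]
Op 10: conn=0 S1=45 S2=37 S3=1 S4=21 blocked=[1, 2, 3, 4]
Op 11: conn=23 S1=45 S2=37 S3=1 S4=21 blocked=[]

Answer: 23 45 37 1 21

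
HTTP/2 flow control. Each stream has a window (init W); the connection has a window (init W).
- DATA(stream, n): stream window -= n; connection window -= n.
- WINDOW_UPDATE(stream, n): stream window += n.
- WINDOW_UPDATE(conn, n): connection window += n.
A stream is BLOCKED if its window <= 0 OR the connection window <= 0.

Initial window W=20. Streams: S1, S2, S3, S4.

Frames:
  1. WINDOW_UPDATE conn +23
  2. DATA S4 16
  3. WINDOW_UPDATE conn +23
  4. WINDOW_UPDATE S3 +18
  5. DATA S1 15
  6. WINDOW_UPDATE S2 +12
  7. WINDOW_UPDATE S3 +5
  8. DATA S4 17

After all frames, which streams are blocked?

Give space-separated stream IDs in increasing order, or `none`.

Op 1: conn=43 S1=20 S2=20 S3=20 S4=20 blocked=[]
Op 2: conn=27 S1=20 S2=20 S3=20 S4=4 blocked=[]
Op 3: conn=50 S1=20 S2=20 S3=20 S4=4 blocked=[]
Op 4: conn=50 S1=20 S2=20 S3=38 S4=4 blocked=[]
Op 5: conn=35 S1=5 S2=20 S3=38 S4=4 blocked=[]
Op 6: conn=35 S1=5 S2=32 S3=38 S4=4 blocked=[]
Op 7: conn=35 S1=5 S2=32 S3=43 S4=4 blocked=[]
Op 8: conn=18 S1=5 S2=32 S3=43 S4=-13 blocked=[4]

Answer: S4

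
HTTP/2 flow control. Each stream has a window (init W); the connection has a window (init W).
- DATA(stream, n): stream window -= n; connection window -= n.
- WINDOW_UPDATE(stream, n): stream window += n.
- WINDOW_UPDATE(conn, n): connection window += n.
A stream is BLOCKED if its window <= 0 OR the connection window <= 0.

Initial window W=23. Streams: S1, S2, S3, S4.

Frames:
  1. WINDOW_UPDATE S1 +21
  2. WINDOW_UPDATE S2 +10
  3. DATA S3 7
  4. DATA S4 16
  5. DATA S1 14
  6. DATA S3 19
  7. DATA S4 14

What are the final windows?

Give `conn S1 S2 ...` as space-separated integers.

Op 1: conn=23 S1=44 S2=23 S3=23 S4=23 blocked=[]
Op 2: conn=23 S1=44 S2=33 S3=23 S4=23 blocked=[]
Op 3: conn=16 S1=44 S2=33 S3=16 S4=23 blocked=[]
Op 4: conn=0 S1=44 S2=33 S3=16 S4=7 blocked=[1, 2, 3, 4]
Op 5: conn=-14 S1=30 S2=33 S3=16 S4=7 blocked=[1, 2, 3, 4]
Op 6: conn=-33 S1=30 S2=33 S3=-3 S4=7 blocked=[1, 2, 3, 4]
Op 7: conn=-47 S1=30 S2=33 S3=-3 S4=-7 blocked=[1, 2, 3, 4]

Answer: -47 30 33 -3 -7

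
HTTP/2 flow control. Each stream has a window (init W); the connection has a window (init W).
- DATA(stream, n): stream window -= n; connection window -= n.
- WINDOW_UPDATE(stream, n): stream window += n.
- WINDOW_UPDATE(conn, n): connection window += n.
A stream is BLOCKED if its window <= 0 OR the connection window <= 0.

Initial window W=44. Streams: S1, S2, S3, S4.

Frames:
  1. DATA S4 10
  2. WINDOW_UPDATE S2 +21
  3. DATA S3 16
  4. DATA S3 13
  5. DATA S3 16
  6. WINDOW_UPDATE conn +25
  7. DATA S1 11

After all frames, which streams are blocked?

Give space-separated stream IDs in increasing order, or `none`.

Answer: S3

Derivation:
Op 1: conn=34 S1=44 S2=44 S3=44 S4=34 blocked=[]
Op 2: conn=34 S1=44 S2=65 S3=44 S4=34 blocked=[]
Op 3: conn=18 S1=44 S2=65 S3=28 S4=34 blocked=[]
Op 4: conn=5 S1=44 S2=65 S3=15 S4=34 blocked=[]
Op 5: conn=-11 S1=44 S2=65 S3=-1 S4=34 blocked=[1, 2, 3, 4]
Op 6: conn=14 S1=44 S2=65 S3=-1 S4=34 blocked=[3]
Op 7: conn=3 S1=33 S2=65 S3=-1 S4=34 blocked=[3]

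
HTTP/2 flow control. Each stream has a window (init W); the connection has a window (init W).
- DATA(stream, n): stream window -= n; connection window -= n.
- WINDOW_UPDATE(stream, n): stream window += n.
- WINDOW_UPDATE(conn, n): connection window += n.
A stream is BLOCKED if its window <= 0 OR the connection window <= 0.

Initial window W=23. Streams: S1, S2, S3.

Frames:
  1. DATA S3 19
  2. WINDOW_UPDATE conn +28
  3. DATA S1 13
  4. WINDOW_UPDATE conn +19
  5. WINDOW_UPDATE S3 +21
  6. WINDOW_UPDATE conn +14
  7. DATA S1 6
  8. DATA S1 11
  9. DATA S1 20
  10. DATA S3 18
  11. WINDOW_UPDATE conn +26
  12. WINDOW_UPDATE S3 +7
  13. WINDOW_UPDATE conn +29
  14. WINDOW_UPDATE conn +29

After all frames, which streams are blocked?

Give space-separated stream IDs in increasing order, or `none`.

Op 1: conn=4 S1=23 S2=23 S3=4 blocked=[]
Op 2: conn=32 S1=23 S2=23 S3=4 blocked=[]
Op 3: conn=19 S1=10 S2=23 S3=4 blocked=[]
Op 4: conn=38 S1=10 S2=23 S3=4 blocked=[]
Op 5: conn=38 S1=10 S2=23 S3=25 blocked=[]
Op 6: conn=52 S1=10 S2=23 S3=25 blocked=[]
Op 7: conn=46 S1=4 S2=23 S3=25 blocked=[]
Op 8: conn=35 S1=-7 S2=23 S3=25 blocked=[1]
Op 9: conn=15 S1=-27 S2=23 S3=25 blocked=[1]
Op 10: conn=-3 S1=-27 S2=23 S3=7 blocked=[1, 2, 3]
Op 11: conn=23 S1=-27 S2=23 S3=7 blocked=[1]
Op 12: conn=23 S1=-27 S2=23 S3=14 blocked=[1]
Op 13: conn=52 S1=-27 S2=23 S3=14 blocked=[1]
Op 14: conn=81 S1=-27 S2=23 S3=14 blocked=[1]

Answer: S1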